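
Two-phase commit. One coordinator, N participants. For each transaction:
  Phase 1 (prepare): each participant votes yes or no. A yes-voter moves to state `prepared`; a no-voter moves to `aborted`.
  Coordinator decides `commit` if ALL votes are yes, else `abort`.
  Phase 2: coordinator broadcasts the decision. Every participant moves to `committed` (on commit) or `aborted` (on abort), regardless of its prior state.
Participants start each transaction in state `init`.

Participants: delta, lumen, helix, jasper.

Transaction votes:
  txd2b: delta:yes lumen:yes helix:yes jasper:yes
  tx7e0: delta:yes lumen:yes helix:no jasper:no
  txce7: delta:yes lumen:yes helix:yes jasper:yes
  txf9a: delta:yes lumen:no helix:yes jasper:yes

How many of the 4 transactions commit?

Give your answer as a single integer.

Answer: 2

Derivation:
txd2b: all yes -> commit (commits=1)
tx7e0: no from helix, jasper -> abort (commits=1)
txce7: all yes -> commit (commits=2)
txf9a: no from lumen -> abort (commits=2)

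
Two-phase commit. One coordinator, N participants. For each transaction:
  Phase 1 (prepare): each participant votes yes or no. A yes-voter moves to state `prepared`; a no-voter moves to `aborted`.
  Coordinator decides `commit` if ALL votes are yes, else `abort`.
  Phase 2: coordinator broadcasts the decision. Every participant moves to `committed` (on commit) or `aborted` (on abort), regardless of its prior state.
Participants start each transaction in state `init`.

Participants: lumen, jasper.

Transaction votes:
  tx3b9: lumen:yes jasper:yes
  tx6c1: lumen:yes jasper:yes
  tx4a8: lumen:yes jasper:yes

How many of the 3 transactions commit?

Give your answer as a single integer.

Answer: 3

Derivation:
tx3b9: all yes -> commit (commits=1)
tx6c1: all yes -> commit (commits=2)
tx4a8: all yes -> commit (commits=3)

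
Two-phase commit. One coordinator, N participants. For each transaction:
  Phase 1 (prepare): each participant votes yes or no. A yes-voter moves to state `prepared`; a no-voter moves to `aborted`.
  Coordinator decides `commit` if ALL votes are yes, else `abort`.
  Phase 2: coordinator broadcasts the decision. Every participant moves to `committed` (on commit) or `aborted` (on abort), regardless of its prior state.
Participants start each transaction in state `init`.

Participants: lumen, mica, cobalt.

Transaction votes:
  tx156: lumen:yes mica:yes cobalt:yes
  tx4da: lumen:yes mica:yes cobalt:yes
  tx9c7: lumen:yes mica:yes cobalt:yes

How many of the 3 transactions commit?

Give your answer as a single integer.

Answer: 3

Derivation:
tx156: all yes -> commit (commits=1)
tx4da: all yes -> commit (commits=2)
tx9c7: all yes -> commit (commits=3)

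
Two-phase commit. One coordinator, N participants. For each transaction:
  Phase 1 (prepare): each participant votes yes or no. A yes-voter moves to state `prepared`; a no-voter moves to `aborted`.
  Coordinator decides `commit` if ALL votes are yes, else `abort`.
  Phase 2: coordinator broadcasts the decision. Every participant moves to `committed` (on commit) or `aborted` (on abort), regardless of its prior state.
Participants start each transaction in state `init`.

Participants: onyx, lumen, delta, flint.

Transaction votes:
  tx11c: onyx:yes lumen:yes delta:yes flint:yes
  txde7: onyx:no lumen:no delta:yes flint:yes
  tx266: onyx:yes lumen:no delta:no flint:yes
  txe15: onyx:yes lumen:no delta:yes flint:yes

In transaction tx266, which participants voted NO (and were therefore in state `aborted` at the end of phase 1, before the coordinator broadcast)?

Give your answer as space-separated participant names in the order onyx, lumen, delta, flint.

Txn tx266 phase 1: onyx yes -> prepared; lumen no -> aborted; delta no -> aborted; flint yes -> prepared

Answer: lumen delta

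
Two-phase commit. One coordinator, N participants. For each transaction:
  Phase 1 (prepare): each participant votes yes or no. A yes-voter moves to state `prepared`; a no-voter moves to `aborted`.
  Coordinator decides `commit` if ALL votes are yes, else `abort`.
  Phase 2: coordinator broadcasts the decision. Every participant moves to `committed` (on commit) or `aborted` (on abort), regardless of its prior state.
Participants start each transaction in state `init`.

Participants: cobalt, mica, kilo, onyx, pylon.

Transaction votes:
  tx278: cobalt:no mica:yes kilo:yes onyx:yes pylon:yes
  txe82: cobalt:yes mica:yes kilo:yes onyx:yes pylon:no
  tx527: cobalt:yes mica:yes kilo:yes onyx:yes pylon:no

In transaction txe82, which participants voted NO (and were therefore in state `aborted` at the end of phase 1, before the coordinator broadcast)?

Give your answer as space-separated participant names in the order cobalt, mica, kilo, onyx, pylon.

Answer: pylon

Derivation:
Txn txe82 phase 1: cobalt yes -> prepared; mica yes -> prepared; kilo yes -> prepared; onyx yes -> prepared; pylon no -> aborted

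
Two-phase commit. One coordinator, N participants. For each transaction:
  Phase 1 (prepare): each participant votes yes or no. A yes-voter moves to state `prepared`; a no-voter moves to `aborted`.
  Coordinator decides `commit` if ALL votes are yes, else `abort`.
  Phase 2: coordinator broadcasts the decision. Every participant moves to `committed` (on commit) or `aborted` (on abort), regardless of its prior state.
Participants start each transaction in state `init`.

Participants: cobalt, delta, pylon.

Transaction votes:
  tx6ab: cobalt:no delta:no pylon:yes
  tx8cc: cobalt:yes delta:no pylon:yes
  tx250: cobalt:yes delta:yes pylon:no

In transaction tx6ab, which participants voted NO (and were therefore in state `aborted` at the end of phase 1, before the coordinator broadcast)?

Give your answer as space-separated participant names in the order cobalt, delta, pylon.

Answer: cobalt delta

Derivation:
Txn tx6ab phase 1: cobalt no -> aborted; delta no -> aborted; pylon yes -> prepared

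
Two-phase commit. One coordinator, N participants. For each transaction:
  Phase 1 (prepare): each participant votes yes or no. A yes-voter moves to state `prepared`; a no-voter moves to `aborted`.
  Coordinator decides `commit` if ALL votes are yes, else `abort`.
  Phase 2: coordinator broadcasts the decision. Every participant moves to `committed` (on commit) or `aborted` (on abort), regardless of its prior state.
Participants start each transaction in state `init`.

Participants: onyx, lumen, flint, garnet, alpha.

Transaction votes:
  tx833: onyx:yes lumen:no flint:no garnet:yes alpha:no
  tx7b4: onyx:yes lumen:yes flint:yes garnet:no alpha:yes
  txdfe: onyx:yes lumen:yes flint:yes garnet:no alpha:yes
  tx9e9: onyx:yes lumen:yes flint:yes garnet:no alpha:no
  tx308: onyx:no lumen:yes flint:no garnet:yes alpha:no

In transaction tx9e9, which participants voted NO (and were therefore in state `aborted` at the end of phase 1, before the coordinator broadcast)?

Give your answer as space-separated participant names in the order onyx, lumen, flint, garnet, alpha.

Answer: garnet alpha

Derivation:
Txn tx9e9 phase 1: onyx yes -> prepared; lumen yes -> prepared; flint yes -> prepared; garnet no -> aborted; alpha no -> aborted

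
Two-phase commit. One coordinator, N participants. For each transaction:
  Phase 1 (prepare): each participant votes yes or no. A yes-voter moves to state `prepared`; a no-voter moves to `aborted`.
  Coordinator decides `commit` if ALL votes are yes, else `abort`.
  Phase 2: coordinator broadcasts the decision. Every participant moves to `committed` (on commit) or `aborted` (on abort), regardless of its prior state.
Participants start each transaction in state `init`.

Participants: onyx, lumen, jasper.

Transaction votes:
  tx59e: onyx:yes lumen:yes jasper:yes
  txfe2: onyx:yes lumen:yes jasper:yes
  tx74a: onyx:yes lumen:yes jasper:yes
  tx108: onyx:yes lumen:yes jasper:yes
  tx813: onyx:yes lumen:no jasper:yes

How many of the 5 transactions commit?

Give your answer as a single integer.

Answer: 4

Derivation:
tx59e: all yes -> commit (commits=1)
txfe2: all yes -> commit (commits=2)
tx74a: all yes -> commit (commits=3)
tx108: all yes -> commit (commits=4)
tx813: no from lumen -> abort (commits=4)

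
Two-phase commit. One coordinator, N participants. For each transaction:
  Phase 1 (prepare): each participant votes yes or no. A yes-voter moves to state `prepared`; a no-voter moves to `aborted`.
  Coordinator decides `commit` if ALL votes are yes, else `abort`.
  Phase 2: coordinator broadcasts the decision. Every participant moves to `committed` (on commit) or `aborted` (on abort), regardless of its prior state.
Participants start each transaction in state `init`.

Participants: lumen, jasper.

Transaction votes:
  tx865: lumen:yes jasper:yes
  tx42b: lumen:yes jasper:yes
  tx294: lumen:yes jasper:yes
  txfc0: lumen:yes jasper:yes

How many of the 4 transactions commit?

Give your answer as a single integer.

Answer: 4

Derivation:
tx865: all yes -> commit (commits=1)
tx42b: all yes -> commit (commits=2)
tx294: all yes -> commit (commits=3)
txfc0: all yes -> commit (commits=4)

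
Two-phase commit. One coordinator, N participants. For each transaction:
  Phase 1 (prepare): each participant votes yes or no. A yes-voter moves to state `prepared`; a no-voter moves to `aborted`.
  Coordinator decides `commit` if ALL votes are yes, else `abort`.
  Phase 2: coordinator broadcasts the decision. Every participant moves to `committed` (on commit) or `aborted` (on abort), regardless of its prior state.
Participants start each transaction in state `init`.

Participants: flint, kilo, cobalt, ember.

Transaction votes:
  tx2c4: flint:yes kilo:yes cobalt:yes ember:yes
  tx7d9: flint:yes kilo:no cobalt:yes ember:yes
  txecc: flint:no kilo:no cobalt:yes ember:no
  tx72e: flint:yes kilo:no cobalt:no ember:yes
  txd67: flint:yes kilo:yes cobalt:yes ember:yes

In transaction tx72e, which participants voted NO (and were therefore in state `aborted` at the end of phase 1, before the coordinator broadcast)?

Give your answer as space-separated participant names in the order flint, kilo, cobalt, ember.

Answer: kilo cobalt

Derivation:
Txn tx72e phase 1: flint yes -> prepared; kilo no -> aborted; cobalt no -> aborted; ember yes -> prepared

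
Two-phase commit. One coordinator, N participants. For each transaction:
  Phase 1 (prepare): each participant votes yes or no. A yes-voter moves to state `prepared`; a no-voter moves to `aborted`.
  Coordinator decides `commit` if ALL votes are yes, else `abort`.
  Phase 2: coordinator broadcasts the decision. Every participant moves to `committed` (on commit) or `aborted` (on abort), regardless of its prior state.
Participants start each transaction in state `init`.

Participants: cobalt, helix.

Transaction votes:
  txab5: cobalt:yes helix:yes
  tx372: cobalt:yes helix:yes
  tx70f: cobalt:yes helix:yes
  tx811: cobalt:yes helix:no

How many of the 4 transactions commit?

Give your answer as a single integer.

txab5: all yes -> commit (commits=1)
tx372: all yes -> commit (commits=2)
tx70f: all yes -> commit (commits=3)
tx811: no from helix -> abort (commits=3)

Answer: 3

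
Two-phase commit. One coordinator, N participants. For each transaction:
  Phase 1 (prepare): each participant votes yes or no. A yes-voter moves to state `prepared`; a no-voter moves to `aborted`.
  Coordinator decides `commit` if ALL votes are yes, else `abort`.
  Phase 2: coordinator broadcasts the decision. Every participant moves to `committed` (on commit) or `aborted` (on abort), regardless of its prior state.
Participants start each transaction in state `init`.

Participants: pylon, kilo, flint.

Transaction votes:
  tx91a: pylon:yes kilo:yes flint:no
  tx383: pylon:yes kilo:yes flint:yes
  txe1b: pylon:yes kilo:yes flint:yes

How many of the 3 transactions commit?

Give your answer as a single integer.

tx91a: no from flint -> abort (commits=0)
tx383: all yes -> commit (commits=1)
txe1b: all yes -> commit (commits=2)

Answer: 2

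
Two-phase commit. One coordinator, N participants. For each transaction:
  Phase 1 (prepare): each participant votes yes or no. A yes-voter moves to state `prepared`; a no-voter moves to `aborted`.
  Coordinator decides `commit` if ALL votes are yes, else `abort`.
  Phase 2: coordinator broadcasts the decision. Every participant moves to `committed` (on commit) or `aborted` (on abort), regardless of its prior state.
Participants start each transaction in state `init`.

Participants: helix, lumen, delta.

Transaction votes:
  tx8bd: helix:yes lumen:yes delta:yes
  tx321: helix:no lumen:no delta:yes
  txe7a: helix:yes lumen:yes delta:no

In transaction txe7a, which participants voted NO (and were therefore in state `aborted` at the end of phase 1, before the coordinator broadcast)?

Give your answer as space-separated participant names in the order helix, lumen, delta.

Answer: delta

Derivation:
Txn txe7a phase 1: helix yes -> prepared; lumen yes -> prepared; delta no -> aborted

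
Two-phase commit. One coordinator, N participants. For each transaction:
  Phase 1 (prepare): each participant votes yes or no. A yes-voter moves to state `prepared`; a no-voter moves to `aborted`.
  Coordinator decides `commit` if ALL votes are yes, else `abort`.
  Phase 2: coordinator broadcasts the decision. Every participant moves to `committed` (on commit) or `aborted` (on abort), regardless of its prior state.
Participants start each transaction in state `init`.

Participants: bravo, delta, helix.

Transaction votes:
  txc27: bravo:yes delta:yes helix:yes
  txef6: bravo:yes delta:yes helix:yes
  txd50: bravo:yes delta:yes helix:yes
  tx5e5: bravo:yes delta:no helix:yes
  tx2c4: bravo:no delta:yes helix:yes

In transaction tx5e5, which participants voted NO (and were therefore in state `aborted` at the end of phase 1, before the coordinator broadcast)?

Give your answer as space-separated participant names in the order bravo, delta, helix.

Answer: delta

Derivation:
Txn tx5e5 phase 1: bravo yes -> prepared; delta no -> aborted; helix yes -> prepared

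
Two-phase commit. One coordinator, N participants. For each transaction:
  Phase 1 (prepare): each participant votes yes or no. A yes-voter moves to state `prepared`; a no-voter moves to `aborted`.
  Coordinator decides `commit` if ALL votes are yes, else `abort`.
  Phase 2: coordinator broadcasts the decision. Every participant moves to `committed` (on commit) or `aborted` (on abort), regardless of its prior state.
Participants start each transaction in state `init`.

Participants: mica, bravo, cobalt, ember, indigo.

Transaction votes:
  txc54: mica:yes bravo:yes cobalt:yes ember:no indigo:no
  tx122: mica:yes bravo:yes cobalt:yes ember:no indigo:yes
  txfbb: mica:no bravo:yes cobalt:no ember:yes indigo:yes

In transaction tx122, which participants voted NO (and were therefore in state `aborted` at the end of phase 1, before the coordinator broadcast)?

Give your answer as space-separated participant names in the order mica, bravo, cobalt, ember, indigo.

Txn tx122 phase 1: mica yes -> prepared; bravo yes -> prepared; cobalt yes -> prepared; ember no -> aborted; indigo yes -> prepared

Answer: ember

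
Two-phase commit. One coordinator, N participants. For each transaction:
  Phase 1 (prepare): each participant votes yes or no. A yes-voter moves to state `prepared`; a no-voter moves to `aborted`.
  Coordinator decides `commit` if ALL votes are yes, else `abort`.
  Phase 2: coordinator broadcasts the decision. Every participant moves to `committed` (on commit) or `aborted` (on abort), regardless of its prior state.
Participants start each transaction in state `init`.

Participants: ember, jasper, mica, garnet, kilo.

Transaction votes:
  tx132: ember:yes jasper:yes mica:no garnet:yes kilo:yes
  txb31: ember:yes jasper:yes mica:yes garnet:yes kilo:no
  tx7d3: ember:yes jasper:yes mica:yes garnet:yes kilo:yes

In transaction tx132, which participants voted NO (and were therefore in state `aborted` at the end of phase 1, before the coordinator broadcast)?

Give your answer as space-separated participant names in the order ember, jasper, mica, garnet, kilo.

Txn tx132 phase 1: ember yes -> prepared; jasper yes -> prepared; mica no -> aborted; garnet yes -> prepared; kilo yes -> prepared

Answer: mica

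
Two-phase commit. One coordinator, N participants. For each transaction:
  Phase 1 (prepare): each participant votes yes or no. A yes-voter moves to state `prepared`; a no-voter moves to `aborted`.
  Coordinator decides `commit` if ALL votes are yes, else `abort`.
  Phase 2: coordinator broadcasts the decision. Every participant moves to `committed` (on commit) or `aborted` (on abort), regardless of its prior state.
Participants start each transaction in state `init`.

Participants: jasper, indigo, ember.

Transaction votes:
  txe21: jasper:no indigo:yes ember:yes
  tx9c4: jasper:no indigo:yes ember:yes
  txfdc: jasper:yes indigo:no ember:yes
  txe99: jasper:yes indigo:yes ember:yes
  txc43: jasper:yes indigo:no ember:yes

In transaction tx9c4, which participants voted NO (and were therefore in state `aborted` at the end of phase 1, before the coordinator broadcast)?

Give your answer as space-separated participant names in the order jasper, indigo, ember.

Txn tx9c4 phase 1: jasper no -> aborted; indigo yes -> prepared; ember yes -> prepared

Answer: jasper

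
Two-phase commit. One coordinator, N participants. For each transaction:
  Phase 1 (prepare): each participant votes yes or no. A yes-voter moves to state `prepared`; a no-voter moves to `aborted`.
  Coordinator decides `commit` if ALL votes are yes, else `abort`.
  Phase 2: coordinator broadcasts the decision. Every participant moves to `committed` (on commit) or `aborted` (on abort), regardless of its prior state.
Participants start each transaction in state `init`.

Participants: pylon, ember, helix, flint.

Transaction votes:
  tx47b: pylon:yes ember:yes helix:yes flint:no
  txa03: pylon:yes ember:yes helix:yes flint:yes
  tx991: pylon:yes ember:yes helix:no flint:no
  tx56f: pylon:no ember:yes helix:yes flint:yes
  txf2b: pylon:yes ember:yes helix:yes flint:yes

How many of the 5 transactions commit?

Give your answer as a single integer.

Answer: 2

Derivation:
tx47b: no from flint -> abort (commits=0)
txa03: all yes -> commit (commits=1)
tx991: no from helix, flint -> abort (commits=1)
tx56f: no from pylon -> abort (commits=1)
txf2b: all yes -> commit (commits=2)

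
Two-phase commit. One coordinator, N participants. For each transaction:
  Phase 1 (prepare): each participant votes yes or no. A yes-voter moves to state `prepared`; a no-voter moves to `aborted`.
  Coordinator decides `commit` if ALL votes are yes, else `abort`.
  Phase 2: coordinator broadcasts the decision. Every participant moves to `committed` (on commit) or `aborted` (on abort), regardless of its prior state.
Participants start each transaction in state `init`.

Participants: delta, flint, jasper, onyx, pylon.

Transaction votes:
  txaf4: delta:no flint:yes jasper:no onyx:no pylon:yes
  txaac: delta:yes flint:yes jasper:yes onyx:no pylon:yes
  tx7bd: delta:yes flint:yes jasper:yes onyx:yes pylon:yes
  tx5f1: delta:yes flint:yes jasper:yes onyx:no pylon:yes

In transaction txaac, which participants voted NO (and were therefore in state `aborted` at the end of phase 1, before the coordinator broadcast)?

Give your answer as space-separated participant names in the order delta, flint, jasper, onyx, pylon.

Txn txaac phase 1: delta yes -> prepared; flint yes -> prepared; jasper yes -> prepared; onyx no -> aborted; pylon yes -> prepared

Answer: onyx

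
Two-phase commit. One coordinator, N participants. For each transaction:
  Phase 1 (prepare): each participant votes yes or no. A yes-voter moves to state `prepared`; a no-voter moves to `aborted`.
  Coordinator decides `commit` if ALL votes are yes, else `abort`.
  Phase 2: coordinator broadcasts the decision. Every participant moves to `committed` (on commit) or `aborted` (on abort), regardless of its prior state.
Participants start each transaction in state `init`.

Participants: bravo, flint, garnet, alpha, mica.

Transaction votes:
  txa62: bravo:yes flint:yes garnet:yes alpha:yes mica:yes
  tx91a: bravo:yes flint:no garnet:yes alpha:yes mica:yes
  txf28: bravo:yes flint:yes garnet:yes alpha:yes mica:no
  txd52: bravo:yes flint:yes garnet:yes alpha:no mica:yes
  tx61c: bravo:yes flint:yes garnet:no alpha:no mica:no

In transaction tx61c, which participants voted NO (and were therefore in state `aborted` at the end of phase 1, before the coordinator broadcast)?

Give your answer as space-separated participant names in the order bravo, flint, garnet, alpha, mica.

Answer: garnet alpha mica

Derivation:
Txn tx61c phase 1: bravo yes -> prepared; flint yes -> prepared; garnet no -> aborted; alpha no -> aborted; mica no -> aborted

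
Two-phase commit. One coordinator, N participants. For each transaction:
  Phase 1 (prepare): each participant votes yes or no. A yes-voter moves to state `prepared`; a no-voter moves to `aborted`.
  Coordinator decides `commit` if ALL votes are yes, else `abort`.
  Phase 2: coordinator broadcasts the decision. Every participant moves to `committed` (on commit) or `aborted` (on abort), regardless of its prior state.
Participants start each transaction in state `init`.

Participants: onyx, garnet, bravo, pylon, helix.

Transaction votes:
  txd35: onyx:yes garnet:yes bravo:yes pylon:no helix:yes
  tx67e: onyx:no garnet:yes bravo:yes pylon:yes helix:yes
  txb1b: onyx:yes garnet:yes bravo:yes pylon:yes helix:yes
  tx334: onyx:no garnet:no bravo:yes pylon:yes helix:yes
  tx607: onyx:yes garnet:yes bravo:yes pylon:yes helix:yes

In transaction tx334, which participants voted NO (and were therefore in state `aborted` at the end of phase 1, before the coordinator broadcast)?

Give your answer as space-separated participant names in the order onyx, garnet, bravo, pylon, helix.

Txn tx334 phase 1: onyx no -> aborted; garnet no -> aborted; bravo yes -> prepared; pylon yes -> prepared; helix yes -> prepared

Answer: onyx garnet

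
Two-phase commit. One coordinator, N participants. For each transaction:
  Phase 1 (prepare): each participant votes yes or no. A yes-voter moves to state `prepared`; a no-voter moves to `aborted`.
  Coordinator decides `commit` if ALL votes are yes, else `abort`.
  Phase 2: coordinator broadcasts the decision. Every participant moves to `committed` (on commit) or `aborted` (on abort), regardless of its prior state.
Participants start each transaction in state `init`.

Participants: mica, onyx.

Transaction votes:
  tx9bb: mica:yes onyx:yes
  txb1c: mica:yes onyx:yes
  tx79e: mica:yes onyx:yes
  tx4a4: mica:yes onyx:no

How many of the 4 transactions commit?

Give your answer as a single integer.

tx9bb: all yes -> commit (commits=1)
txb1c: all yes -> commit (commits=2)
tx79e: all yes -> commit (commits=3)
tx4a4: no from onyx -> abort (commits=3)

Answer: 3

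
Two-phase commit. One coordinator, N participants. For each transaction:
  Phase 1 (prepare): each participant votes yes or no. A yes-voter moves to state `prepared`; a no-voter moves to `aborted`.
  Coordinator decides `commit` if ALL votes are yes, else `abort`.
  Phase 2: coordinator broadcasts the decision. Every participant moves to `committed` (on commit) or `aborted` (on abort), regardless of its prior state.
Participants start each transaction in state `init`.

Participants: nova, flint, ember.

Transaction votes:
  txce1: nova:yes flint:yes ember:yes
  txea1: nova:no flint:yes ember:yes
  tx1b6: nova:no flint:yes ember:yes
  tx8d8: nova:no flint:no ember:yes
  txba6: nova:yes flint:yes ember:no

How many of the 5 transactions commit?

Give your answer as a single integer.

Answer: 1

Derivation:
txce1: all yes -> commit (commits=1)
txea1: no from nova -> abort (commits=1)
tx1b6: no from nova -> abort (commits=1)
tx8d8: no from nova, flint -> abort (commits=1)
txba6: no from ember -> abort (commits=1)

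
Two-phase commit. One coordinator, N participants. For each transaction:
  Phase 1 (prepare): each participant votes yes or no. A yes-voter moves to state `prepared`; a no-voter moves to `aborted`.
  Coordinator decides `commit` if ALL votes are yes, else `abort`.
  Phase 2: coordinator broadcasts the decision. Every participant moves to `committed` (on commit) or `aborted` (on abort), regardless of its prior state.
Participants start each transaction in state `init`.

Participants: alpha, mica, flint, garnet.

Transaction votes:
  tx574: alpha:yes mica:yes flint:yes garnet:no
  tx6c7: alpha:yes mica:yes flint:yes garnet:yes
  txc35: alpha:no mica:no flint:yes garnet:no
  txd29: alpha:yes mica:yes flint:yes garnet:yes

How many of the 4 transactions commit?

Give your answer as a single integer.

tx574: no from garnet -> abort (commits=0)
tx6c7: all yes -> commit (commits=1)
txc35: no from alpha, mica, garnet -> abort (commits=1)
txd29: all yes -> commit (commits=2)

Answer: 2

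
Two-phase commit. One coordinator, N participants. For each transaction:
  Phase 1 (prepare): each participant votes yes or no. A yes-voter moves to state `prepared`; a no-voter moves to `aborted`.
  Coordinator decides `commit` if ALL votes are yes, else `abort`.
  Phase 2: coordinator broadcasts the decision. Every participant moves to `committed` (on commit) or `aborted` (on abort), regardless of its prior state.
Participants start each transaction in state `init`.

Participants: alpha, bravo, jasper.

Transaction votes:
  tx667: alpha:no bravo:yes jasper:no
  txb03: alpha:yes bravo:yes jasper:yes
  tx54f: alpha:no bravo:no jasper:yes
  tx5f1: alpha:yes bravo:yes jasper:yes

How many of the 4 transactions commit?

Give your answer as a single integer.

tx667: no from alpha, jasper -> abort (commits=0)
txb03: all yes -> commit (commits=1)
tx54f: no from alpha, bravo -> abort (commits=1)
tx5f1: all yes -> commit (commits=2)

Answer: 2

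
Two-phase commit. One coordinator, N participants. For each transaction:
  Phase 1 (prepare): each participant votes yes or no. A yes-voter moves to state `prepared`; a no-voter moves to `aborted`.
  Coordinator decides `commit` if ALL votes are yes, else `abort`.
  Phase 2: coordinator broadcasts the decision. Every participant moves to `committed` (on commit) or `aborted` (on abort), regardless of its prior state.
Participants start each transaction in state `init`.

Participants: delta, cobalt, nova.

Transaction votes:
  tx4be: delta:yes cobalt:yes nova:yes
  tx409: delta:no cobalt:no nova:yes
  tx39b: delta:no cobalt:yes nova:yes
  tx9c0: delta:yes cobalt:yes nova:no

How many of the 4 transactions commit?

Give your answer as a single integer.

Answer: 1

Derivation:
tx4be: all yes -> commit (commits=1)
tx409: no from delta, cobalt -> abort (commits=1)
tx39b: no from delta -> abort (commits=1)
tx9c0: no from nova -> abort (commits=1)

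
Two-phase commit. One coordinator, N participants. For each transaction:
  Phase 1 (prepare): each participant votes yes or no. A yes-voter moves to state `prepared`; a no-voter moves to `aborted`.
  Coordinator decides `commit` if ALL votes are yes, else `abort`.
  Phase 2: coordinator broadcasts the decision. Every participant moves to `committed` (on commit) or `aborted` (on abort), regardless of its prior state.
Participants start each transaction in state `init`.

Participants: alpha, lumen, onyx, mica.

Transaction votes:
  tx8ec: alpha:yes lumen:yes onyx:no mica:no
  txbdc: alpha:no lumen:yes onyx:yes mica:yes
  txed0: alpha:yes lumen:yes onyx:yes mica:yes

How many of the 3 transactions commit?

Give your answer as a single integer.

tx8ec: no from onyx, mica -> abort (commits=0)
txbdc: no from alpha -> abort (commits=0)
txed0: all yes -> commit (commits=1)

Answer: 1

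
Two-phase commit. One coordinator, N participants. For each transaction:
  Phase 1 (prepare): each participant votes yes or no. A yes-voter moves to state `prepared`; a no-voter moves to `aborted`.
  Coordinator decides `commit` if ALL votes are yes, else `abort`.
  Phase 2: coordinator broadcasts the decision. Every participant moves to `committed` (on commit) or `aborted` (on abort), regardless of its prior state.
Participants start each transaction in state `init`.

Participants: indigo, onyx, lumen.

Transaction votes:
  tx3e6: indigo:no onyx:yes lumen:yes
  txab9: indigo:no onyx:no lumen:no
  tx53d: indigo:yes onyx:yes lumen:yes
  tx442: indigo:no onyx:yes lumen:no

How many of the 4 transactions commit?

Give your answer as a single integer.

tx3e6: no from indigo -> abort (commits=0)
txab9: no from indigo, onyx, lumen -> abort (commits=0)
tx53d: all yes -> commit (commits=1)
tx442: no from indigo, lumen -> abort (commits=1)

Answer: 1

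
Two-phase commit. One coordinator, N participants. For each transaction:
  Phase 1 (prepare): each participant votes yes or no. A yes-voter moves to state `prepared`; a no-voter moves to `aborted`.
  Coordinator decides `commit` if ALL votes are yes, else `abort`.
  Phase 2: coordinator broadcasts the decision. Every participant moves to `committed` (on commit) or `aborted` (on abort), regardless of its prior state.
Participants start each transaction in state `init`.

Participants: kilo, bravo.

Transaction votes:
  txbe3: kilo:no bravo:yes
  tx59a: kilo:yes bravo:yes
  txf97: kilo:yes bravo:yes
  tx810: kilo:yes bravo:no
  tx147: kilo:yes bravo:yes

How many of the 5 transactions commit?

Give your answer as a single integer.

txbe3: no from kilo -> abort (commits=0)
tx59a: all yes -> commit (commits=1)
txf97: all yes -> commit (commits=2)
tx810: no from bravo -> abort (commits=2)
tx147: all yes -> commit (commits=3)

Answer: 3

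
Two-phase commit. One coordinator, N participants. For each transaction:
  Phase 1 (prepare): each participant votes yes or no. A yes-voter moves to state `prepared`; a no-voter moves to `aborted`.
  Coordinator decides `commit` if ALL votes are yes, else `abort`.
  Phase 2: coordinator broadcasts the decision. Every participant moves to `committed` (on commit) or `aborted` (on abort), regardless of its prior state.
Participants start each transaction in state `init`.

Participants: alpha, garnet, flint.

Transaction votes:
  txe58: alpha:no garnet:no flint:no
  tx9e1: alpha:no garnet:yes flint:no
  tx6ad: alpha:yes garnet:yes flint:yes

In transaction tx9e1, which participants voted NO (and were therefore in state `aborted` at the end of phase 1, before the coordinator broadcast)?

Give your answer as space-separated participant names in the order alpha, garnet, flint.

Answer: alpha flint

Derivation:
Txn tx9e1 phase 1: alpha no -> aborted; garnet yes -> prepared; flint no -> aborted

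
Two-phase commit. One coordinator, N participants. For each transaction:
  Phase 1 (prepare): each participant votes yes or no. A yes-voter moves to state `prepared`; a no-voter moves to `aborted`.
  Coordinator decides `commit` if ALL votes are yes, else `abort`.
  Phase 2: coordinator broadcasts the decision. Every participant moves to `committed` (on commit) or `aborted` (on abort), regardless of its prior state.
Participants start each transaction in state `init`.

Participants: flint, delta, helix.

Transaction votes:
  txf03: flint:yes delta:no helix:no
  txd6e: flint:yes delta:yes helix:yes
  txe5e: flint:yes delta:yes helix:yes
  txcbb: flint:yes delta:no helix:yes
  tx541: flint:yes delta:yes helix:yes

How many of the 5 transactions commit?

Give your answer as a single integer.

Answer: 3

Derivation:
txf03: no from delta, helix -> abort (commits=0)
txd6e: all yes -> commit (commits=1)
txe5e: all yes -> commit (commits=2)
txcbb: no from delta -> abort (commits=2)
tx541: all yes -> commit (commits=3)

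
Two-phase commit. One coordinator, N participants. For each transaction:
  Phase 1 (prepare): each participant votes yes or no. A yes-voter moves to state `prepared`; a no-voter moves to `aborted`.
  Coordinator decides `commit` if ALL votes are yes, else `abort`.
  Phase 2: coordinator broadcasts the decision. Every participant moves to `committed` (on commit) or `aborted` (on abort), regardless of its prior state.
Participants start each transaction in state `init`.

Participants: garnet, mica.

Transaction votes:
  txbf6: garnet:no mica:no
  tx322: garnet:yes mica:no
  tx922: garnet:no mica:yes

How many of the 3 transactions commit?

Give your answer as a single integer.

txbf6: no from garnet, mica -> abort (commits=0)
tx322: no from mica -> abort (commits=0)
tx922: no from garnet -> abort (commits=0)

Answer: 0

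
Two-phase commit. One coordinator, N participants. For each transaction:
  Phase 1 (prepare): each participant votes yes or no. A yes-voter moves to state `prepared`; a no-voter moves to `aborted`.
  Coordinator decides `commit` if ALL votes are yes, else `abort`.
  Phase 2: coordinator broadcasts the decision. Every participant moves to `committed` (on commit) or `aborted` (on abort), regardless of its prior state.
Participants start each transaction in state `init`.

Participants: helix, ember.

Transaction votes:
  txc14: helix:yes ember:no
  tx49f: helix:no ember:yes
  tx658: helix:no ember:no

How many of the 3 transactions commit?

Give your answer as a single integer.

txc14: no from ember -> abort (commits=0)
tx49f: no from helix -> abort (commits=0)
tx658: no from helix, ember -> abort (commits=0)

Answer: 0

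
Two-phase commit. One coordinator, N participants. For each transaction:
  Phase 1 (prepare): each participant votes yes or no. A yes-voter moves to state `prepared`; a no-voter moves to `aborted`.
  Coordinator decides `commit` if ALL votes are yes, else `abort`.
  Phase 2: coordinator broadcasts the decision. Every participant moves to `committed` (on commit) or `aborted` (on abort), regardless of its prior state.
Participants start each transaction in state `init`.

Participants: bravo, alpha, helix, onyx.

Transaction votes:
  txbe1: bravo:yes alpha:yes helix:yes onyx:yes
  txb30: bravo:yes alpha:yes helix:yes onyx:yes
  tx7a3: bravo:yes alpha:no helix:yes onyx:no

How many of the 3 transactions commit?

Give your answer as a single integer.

txbe1: all yes -> commit (commits=1)
txb30: all yes -> commit (commits=2)
tx7a3: no from alpha, onyx -> abort (commits=2)

Answer: 2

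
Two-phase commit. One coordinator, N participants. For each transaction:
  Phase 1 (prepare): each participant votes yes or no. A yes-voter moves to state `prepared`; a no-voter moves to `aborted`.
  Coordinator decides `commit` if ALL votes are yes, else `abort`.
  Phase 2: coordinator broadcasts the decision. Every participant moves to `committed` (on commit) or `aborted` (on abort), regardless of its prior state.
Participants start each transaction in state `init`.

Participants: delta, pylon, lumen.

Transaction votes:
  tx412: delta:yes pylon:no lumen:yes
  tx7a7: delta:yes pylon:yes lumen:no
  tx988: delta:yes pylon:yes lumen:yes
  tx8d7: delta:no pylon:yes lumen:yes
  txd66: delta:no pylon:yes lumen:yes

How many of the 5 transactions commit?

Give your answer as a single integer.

Answer: 1

Derivation:
tx412: no from pylon -> abort (commits=0)
tx7a7: no from lumen -> abort (commits=0)
tx988: all yes -> commit (commits=1)
tx8d7: no from delta -> abort (commits=1)
txd66: no from delta -> abort (commits=1)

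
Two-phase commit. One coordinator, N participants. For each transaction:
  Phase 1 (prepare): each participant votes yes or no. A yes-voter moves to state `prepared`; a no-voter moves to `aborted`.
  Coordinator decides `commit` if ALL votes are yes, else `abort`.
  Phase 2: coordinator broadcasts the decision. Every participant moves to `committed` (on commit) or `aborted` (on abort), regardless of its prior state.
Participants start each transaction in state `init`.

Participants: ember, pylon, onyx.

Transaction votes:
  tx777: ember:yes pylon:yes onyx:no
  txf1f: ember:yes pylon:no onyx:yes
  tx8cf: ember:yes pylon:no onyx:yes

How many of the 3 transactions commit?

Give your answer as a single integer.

Answer: 0

Derivation:
tx777: no from onyx -> abort (commits=0)
txf1f: no from pylon -> abort (commits=0)
tx8cf: no from pylon -> abort (commits=0)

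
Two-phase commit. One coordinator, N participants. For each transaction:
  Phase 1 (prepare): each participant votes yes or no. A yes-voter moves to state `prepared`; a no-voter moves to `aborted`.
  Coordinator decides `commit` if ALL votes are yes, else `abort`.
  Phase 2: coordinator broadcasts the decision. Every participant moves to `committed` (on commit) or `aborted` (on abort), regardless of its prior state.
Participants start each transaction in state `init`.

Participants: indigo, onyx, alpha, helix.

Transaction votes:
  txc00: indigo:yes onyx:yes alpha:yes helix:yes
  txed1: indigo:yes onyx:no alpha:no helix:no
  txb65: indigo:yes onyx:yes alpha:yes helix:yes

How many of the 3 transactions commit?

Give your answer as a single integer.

Answer: 2

Derivation:
txc00: all yes -> commit (commits=1)
txed1: no from onyx, alpha, helix -> abort (commits=1)
txb65: all yes -> commit (commits=2)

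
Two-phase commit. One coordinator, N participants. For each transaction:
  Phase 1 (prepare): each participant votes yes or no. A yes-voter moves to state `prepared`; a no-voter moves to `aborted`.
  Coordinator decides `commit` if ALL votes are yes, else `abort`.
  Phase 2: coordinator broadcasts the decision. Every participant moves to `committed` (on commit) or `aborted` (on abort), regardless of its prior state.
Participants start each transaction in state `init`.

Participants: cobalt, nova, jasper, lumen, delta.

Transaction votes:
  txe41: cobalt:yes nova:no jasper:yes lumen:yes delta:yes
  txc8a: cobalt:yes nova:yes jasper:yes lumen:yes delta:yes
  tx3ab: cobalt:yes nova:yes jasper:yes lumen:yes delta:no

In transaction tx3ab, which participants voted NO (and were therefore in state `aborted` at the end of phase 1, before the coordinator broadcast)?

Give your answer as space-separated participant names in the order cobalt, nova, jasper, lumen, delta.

Txn tx3ab phase 1: cobalt yes -> prepared; nova yes -> prepared; jasper yes -> prepared; lumen yes -> prepared; delta no -> aborted

Answer: delta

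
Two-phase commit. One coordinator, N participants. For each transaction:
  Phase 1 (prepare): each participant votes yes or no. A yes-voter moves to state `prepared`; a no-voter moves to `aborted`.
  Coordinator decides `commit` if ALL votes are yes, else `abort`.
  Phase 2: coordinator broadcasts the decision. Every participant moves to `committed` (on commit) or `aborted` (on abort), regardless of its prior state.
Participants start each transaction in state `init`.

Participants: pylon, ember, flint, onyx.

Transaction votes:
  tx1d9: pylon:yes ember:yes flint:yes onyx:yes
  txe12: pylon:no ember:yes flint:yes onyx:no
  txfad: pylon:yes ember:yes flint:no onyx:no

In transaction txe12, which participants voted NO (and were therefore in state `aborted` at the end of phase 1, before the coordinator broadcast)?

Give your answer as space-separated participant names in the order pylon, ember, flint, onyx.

Answer: pylon onyx

Derivation:
Txn txe12 phase 1: pylon no -> aborted; ember yes -> prepared; flint yes -> prepared; onyx no -> aborted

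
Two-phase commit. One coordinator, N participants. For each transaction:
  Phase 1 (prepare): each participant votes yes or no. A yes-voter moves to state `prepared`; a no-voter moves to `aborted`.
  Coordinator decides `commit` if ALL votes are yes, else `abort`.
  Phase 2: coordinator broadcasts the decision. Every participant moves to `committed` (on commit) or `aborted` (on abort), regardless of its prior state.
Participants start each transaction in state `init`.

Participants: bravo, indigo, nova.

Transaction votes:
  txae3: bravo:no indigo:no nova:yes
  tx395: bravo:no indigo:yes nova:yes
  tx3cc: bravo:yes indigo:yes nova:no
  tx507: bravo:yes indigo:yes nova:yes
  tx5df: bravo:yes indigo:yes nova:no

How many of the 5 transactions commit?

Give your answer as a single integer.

txae3: no from bravo, indigo -> abort (commits=0)
tx395: no from bravo -> abort (commits=0)
tx3cc: no from nova -> abort (commits=0)
tx507: all yes -> commit (commits=1)
tx5df: no from nova -> abort (commits=1)

Answer: 1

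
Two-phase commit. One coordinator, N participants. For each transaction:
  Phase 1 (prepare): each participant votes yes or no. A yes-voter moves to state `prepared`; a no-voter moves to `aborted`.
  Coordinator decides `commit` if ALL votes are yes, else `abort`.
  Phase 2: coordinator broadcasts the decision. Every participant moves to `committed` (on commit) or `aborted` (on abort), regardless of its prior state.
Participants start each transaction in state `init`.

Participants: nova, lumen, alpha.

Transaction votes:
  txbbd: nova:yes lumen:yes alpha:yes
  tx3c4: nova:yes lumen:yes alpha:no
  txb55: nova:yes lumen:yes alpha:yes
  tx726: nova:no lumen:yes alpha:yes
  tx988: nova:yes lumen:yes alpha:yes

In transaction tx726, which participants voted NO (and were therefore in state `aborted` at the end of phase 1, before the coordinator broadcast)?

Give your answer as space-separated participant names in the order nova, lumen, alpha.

Txn tx726 phase 1: nova no -> aborted; lumen yes -> prepared; alpha yes -> prepared

Answer: nova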